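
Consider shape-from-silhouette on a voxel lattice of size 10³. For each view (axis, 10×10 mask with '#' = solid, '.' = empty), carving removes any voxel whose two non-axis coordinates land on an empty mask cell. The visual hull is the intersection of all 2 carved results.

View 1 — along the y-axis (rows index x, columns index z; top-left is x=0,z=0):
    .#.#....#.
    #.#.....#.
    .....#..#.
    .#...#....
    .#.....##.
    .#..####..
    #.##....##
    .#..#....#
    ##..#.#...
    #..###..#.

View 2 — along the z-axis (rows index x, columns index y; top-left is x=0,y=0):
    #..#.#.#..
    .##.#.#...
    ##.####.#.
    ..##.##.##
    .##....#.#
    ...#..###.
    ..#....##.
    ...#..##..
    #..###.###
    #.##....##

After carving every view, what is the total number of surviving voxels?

|visual hull| = 159

start: 10×10×10 = 1000 voxels
step 1: project along y, AND mask (35/100) → |grid| = 350
step 2: project along z, AND mask (47/100) → |grid| = 159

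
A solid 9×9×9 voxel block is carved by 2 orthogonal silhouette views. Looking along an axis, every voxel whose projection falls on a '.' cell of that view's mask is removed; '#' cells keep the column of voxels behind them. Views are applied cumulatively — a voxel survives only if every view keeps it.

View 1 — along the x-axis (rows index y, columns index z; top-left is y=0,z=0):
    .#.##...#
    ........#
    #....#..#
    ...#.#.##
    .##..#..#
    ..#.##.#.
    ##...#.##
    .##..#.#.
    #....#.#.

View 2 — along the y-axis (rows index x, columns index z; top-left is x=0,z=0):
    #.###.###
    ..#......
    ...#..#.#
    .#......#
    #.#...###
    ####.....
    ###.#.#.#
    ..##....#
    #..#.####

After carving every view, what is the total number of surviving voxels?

remaining voxels: 123

full grid |V| = 729
step 1: project along x, AND mask (32/81) → |grid| = 288
step 2: project along y, AND mask (37/81) → |grid| = 123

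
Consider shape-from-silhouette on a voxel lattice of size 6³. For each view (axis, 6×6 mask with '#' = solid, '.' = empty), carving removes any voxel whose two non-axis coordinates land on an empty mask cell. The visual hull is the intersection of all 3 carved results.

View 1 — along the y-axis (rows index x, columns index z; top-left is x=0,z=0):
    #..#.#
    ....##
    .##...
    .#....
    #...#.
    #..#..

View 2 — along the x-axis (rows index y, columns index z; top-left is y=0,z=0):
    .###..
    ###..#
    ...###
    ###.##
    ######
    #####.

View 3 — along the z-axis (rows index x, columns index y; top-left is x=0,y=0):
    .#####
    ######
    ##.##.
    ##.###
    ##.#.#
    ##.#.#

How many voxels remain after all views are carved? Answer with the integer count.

start: 6×6×6 = 216 voxels
V1 y: intersect with XZ mask (12 set) -- 72 left
V2 x: intersect with YZ mask (26 set) -- 51 left
V3 z: intersect with XY mask (28 set) -- 42 left

|visual hull| = 42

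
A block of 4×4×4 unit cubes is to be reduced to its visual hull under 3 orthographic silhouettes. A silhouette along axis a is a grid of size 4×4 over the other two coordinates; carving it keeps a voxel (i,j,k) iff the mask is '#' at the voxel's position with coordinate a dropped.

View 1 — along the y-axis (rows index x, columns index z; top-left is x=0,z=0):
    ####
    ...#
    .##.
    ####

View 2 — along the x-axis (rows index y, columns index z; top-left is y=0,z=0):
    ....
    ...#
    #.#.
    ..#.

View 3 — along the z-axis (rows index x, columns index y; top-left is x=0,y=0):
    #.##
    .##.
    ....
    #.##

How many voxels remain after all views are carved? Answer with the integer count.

full grid |V| = 64
carve view 1 (along y, XZ-mask fill 11/16): 44 voxels remain
carve view 2 (along x, YZ-mask fill 4/16): 11 voxels remain
carve view 3 (along z, XY-mask fill 8/16): 7 voxels remain

remaining voxels: 7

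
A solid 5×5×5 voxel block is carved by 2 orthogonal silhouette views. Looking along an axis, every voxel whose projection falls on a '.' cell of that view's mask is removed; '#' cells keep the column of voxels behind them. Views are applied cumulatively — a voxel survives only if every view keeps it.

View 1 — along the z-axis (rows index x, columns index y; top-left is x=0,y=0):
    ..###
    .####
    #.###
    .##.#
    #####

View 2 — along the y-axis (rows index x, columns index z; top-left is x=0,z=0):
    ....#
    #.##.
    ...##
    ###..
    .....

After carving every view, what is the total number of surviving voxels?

full grid |V| = 125
  1. axis=2 (XY plane), |mask|=19  ⇒  voxels=95
  2. axis=1 (XZ plane), |mask|=9  ⇒  voxels=32

voxel count = 32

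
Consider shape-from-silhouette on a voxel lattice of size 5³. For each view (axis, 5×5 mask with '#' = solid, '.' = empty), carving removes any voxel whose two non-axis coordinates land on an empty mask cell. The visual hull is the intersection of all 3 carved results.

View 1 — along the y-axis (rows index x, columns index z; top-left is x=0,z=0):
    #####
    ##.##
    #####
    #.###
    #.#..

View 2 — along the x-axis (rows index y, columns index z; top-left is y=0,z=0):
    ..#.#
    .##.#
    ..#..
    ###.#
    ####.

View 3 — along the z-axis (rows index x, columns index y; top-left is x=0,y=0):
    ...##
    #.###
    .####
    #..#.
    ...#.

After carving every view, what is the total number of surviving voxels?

initial block: 5^3 = 125
[1] y-view keeps 20 columns → grid now 100
[2] x-view keeps 14 columns → grid now 55
[3] z-view keeps 13 columns → grid now 34

|visual hull| = 34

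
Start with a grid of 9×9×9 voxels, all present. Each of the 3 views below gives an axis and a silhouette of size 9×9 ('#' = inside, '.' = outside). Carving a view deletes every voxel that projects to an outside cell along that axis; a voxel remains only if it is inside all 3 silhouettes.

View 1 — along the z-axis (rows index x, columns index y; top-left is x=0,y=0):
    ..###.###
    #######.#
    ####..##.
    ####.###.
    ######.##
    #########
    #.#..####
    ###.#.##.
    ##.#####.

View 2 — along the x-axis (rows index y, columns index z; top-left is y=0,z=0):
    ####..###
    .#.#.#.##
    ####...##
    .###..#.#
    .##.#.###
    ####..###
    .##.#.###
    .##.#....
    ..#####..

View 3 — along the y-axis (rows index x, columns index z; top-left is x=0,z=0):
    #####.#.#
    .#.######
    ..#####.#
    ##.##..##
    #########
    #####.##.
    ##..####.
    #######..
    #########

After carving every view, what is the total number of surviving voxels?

279 voxels

initial block: 9^3 = 729
step 1: project along z, AND mask (63/81) → |grid| = 567
step 2: project along x, AND mask (50/81) → |grid| = 349
step 3: project along y, AND mask (64/81) → |grid| = 279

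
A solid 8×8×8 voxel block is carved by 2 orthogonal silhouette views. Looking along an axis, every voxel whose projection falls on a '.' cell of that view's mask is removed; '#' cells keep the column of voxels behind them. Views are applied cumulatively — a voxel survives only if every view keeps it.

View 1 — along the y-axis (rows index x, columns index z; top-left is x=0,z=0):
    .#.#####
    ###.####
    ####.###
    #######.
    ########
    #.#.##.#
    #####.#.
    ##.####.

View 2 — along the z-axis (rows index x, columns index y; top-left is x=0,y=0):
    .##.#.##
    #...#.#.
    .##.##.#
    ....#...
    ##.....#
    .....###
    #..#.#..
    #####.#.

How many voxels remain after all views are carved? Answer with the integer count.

|visual hull| = 186

start: 8×8×8 = 512 voxels
carve view 1 (along y, XZ-mask fill 52/64): 416 voxels remain
carve view 2 (along z, XY-mask fill 29/64): 186 voxels remain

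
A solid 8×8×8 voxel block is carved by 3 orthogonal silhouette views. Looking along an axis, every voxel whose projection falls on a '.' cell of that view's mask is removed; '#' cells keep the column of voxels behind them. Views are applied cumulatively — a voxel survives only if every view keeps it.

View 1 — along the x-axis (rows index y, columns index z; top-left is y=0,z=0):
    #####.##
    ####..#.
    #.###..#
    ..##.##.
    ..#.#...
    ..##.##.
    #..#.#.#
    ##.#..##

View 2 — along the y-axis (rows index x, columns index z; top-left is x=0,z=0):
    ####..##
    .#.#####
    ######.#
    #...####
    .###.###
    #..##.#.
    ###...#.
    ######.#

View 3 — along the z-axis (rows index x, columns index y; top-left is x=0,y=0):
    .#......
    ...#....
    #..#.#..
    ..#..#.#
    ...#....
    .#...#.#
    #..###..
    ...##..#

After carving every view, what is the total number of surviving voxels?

before carving: 512 voxels (8×8×8)
after view 1 [x-axis, 36 of 64 cells solid] → remaining = 288
after view 2 [y-axis, 45 of 64 cells solid] → remaining = 204
after view 3 [z-axis, 19 of 64 cells solid] → remaining = 58

voxel count = 58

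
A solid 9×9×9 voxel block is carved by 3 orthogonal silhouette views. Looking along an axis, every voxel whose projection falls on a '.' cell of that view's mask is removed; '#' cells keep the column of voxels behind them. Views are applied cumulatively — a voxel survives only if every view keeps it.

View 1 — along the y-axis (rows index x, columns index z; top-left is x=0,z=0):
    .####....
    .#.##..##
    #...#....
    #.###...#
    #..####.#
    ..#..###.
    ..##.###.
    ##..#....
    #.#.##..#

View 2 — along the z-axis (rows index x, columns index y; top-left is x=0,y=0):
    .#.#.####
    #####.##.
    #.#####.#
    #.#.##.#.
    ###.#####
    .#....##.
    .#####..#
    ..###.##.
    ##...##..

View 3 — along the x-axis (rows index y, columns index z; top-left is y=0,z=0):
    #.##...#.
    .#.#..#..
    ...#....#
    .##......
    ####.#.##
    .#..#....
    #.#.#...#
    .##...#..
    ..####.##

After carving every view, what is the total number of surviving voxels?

remaining voxels: 92

start: 9×9×9 = 729 voxels
V1 y: intersect with XZ mask (39 set) -- 351 left
V2 z: intersect with XY mask (51 set) -- 223 left
V3 x: intersect with YZ mask (33 set) -- 92 left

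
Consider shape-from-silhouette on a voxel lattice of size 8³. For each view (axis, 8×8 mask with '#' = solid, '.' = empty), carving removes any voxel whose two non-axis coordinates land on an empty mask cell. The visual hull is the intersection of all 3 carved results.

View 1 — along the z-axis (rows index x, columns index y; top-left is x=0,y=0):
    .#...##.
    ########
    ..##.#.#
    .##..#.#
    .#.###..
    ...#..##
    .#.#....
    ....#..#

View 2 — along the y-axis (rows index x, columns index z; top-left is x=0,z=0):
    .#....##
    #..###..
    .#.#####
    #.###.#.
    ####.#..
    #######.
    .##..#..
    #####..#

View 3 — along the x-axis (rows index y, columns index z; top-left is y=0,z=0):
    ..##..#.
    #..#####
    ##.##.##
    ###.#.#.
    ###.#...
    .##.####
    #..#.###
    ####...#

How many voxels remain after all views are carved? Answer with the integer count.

93 voxels

initial block: 8^3 = 512
[1] z-view keeps 30 columns → grid now 240
[2] y-view keeps 39 columns → grid now 144
[3] x-view keeps 40 columns → grid now 93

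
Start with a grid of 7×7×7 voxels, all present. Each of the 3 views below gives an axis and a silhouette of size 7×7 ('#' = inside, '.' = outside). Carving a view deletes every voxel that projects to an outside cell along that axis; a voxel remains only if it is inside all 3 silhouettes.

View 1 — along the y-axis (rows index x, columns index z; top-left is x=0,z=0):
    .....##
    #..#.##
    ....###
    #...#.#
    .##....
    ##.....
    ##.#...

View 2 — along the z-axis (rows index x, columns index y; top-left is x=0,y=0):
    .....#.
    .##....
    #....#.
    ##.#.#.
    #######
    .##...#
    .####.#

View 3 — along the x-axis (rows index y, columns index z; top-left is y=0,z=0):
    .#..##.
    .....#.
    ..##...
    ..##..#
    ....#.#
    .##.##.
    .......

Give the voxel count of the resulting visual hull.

17 voxels

full grid |V| = 343
after view 1 [y-axis, 19 of 49 cells solid] → remaining = 133
after view 2 [z-axis, 24 of 49 cells solid] → remaining = 63
after view 3 [x-axis, 15 of 49 cells solid] → remaining = 17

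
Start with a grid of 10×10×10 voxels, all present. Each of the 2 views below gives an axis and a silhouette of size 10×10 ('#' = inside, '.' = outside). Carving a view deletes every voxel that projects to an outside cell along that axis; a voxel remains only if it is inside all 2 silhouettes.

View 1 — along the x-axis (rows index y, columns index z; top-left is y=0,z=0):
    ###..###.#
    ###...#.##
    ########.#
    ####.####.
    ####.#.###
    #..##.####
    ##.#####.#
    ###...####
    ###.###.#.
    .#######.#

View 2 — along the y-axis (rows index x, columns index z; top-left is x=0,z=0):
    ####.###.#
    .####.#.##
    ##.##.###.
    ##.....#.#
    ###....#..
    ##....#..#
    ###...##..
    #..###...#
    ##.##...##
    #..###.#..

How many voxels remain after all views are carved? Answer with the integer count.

|visual hull| = 426

start: 10×10×10 = 1000 voxels
  1. axis=0 (YZ plane), |mask|=75  ⇒  voxels=750
  2. axis=1 (XZ plane), |mask|=55  ⇒  voxels=426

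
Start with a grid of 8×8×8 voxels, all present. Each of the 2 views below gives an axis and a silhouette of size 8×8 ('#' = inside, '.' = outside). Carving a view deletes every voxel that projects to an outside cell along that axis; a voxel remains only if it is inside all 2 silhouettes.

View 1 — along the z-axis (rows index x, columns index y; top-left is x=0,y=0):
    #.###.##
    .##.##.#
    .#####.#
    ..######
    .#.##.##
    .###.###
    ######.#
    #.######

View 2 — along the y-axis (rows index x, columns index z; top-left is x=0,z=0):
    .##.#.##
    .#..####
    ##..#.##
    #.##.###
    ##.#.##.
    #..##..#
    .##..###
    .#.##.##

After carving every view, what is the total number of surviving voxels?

initial block: 8^3 = 512
step 1: project along z, AND mask (48/64) → |grid| = 384
step 2: project along y, AND mask (40/64) → |grid| = 240

voxel count = 240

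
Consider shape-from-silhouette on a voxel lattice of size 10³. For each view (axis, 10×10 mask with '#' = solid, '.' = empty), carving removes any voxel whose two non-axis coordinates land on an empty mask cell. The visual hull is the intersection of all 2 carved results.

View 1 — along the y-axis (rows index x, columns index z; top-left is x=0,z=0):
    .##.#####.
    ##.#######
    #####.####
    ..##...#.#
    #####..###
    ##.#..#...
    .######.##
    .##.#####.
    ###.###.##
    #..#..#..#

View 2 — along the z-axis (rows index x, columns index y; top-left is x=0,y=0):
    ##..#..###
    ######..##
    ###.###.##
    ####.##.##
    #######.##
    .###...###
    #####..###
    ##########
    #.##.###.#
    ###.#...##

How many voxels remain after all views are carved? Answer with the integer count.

start: 10×10×10 = 1000 voxels
[1] y-view keeps 68 columns → grid now 680
[2] z-view keeps 76 columns → grid now 528

528 voxels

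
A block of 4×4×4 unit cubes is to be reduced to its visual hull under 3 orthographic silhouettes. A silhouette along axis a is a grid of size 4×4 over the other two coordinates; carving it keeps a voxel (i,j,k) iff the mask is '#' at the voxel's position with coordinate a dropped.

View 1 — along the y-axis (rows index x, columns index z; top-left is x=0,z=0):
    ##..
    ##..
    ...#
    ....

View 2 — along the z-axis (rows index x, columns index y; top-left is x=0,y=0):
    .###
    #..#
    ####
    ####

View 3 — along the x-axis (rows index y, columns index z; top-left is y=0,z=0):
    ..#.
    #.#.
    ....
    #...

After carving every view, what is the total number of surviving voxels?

voxel count = 3

start: 4×4×4 = 64 voxels
step 1: project along y, AND mask (5/16) → |grid| = 20
step 2: project along z, AND mask (13/16) → |grid| = 14
step 3: project along x, AND mask (4/16) → |grid| = 3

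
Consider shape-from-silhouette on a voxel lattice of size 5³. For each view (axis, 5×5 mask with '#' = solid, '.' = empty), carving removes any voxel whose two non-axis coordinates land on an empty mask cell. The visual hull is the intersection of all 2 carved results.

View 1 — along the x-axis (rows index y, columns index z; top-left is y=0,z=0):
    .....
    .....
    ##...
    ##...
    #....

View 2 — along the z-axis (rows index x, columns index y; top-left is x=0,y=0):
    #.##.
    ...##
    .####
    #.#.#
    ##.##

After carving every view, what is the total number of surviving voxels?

|visual hull| = 18

start: 5×5×5 = 125 voxels
[1] x-view keeps 5 columns → grid now 25
[2] z-view keeps 16 columns → grid now 18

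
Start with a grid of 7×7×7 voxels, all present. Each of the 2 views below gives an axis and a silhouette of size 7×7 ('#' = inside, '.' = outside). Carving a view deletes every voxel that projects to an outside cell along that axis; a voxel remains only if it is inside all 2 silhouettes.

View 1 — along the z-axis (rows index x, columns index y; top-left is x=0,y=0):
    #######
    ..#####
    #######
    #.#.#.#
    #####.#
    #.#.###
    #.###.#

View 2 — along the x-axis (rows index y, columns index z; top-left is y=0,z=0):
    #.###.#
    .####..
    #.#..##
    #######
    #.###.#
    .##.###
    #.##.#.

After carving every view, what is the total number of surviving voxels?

188 voxels

initial block: 7^3 = 343
[1] z-view keeps 39 columns → grid now 273
[2] x-view keeps 34 columns → grid now 188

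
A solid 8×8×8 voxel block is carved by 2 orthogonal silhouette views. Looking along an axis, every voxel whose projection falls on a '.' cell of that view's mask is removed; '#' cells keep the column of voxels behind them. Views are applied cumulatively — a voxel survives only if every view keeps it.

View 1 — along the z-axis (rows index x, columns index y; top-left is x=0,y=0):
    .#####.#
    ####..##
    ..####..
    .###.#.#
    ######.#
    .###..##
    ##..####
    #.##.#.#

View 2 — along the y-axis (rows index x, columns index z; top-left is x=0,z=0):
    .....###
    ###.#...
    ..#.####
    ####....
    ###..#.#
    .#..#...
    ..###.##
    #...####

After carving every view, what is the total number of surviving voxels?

remaining voxels: 182

start: 8×8×8 = 512 voxels
  1. axis=2 (XY plane), |mask|=44  ⇒  voxels=352
  2. axis=1 (XZ plane), |mask|=33  ⇒  voxels=182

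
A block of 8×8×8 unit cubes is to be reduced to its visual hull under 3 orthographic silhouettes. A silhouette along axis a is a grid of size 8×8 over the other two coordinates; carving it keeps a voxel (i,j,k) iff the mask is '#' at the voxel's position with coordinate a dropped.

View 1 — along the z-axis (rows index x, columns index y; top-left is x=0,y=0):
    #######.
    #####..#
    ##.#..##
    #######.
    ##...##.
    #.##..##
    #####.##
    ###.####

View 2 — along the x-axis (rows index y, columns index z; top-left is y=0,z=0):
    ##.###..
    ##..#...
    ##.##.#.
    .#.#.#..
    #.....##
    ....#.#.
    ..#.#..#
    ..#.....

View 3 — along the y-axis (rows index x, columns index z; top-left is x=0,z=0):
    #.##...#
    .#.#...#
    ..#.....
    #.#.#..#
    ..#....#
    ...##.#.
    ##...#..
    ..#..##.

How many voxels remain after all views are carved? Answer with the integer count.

remaining voxels: 57

start: 8×8×8 = 512 voxels
  1. axis=2 (XY plane), |mask|=48  ⇒  voxels=384
  2. axis=0 (YZ plane), |mask|=25  ⇒  voxels=158
  3. axis=1 (XZ plane), |mask|=23  ⇒  voxels=57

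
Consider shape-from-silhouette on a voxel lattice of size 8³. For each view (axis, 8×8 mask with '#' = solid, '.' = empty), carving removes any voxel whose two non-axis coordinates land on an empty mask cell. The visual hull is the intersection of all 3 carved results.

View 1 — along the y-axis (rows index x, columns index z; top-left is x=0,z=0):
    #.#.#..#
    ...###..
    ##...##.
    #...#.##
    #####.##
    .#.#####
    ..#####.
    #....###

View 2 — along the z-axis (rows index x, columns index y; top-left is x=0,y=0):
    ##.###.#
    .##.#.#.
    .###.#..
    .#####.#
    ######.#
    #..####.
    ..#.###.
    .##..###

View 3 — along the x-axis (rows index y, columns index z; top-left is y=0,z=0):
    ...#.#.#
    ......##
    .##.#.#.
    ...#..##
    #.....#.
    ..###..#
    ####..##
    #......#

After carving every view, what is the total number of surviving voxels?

|visual hull| = 79

initial block: 8^3 = 512
[1] y-view keeps 37 columns → grid now 296
[2] z-view keeps 41 columns → grid now 195
[3] x-view keeps 26 columns → grid now 79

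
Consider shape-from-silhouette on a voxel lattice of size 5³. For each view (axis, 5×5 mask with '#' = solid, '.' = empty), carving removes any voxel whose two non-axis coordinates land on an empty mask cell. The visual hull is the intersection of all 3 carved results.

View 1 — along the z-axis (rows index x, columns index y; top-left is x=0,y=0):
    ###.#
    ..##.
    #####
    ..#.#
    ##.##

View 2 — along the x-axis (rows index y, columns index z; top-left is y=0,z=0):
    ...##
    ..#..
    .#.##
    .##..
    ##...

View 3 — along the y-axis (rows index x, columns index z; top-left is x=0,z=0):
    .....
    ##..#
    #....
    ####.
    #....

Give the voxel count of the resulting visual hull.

|visual hull| = 9

full grid |V| = 125
[1] z-view keeps 17 columns → grid now 85
[2] x-view keeps 10 columns → grid now 35
[3] y-view keeps 9 columns → grid now 9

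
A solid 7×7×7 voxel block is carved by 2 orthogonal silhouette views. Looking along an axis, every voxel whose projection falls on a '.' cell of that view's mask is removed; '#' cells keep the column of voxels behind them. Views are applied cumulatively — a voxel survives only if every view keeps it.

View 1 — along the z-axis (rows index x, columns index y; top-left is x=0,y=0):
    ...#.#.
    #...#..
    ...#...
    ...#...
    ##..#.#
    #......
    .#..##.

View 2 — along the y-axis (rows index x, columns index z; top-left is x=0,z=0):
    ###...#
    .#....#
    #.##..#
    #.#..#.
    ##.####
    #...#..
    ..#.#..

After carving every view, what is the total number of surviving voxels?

51 voxels

initial block: 7^3 = 343
  1. axis=2 (XY plane), |mask|=14  ⇒  voxels=98
  2. axis=1 (XZ plane), |mask|=23  ⇒  voxels=51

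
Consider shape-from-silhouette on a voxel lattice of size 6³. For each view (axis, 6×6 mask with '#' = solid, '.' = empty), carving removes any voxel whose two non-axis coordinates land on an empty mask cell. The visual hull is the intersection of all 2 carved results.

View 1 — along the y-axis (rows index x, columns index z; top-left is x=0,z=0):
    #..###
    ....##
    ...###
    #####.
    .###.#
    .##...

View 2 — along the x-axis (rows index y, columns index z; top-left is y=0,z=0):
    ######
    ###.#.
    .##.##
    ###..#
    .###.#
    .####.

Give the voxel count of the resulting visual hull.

start: 6×6×6 = 216 voxels
  1. axis=1 (XZ plane), |mask|=20  ⇒  voxels=120
  2. axis=0 (YZ plane), |mask|=26  ⇒  voxels=86

|visual hull| = 86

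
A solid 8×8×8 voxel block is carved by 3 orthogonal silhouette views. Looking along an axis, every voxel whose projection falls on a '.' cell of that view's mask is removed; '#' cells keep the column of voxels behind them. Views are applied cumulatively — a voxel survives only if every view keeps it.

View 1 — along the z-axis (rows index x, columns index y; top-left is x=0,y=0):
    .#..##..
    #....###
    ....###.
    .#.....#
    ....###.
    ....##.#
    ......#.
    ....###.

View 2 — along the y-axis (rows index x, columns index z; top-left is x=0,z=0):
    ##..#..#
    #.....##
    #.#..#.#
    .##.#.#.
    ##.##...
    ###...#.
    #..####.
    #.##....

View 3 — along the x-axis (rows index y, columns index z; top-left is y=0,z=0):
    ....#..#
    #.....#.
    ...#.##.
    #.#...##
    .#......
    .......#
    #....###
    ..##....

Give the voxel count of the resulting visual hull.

initial block: 8^3 = 512
carve view 1 (along z, XY-mask fill 22/64): 176 voxels remain
carve view 2 (along y, XZ-mask fill 31/64): 82 voxels remain
carve view 3 (along x, YZ-mask fill 19/64): 22 voxels remain

remaining voxels: 22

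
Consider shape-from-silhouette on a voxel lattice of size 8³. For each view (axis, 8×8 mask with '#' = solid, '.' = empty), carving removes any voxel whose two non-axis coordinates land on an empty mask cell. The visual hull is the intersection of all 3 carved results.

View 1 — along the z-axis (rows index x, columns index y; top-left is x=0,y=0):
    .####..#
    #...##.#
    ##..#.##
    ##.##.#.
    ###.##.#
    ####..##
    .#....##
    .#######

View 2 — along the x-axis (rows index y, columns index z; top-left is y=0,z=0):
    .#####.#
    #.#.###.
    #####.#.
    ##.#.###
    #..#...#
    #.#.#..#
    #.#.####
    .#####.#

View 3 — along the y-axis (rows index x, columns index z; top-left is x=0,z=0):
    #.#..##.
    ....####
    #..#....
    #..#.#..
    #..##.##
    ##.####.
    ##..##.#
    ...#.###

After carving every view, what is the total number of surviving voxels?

112 voxels

start: 8×8×8 = 512 voxels
V1 z: intersect with XY mask (41 set) -- 328 left
V2 x: intersect with YZ mask (42 set) -- 215 left
V3 y: intersect with XZ mask (33 set) -- 112 left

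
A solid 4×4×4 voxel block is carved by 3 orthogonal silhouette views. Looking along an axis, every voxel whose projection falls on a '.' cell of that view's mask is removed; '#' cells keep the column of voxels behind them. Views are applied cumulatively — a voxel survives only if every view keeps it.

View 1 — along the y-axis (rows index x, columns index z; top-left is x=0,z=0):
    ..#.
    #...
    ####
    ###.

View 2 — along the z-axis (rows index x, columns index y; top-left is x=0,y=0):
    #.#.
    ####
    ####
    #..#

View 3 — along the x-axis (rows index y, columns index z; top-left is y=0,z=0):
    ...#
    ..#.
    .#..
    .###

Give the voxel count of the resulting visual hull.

full grid |V| = 64
after view 1 [y-axis, 9 of 16 cells solid] → remaining = 36
after view 2 [z-axis, 12 of 16 cells solid] → remaining = 28
after view 3 [x-axis, 6 of 16 cells solid] → remaining = 8

|visual hull| = 8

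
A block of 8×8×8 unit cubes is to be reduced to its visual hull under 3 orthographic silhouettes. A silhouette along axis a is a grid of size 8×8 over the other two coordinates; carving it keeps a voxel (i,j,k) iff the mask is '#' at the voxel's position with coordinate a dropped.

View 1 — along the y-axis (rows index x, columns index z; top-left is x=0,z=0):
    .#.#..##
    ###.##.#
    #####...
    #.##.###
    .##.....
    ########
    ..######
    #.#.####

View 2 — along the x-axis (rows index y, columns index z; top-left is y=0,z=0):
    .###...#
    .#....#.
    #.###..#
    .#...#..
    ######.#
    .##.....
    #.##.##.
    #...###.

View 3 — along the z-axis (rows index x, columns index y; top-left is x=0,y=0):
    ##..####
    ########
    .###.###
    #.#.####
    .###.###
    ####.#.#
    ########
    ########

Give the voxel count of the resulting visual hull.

voxel count = 139

start: 8×8×8 = 512 voxels
V1 y: intersect with XZ mask (43 set) -- 344 left
V2 x: intersect with YZ mask (31 set) -- 168 left
V3 z: intersect with XY mask (54 set) -- 139 left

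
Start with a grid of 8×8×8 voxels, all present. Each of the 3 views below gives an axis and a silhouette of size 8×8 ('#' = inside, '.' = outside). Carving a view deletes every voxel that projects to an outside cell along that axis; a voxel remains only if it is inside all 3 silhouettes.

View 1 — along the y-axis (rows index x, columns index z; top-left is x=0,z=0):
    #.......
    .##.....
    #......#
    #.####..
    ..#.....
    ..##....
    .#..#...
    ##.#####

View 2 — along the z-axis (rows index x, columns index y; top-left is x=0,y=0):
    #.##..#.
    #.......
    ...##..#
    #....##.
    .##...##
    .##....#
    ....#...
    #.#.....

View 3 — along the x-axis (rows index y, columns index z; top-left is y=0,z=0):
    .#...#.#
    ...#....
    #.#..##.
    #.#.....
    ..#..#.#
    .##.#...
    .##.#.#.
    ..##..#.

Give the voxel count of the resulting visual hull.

full grid |V| = 512
  1. axis=1 (XZ plane), |mask|=22  ⇒  voxels=176
  2. axis=2 (XY plane), |mask|=21  ⇒  voxels=53
  3. axis=0 (YZ plane), |mask|=23  ⇒  voxels=23

voxel count = 23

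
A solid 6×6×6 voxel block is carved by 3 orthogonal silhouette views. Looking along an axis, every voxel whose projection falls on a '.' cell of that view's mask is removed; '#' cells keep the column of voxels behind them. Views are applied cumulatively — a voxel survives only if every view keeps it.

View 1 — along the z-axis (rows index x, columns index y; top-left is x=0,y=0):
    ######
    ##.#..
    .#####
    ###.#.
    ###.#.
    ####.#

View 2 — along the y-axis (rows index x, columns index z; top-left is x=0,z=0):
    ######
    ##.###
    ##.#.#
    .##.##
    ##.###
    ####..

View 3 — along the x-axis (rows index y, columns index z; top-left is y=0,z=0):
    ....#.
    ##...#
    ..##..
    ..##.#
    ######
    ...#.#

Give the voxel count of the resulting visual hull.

|visual hull| = 60

full grid |V| = 216
[1] z-view keeps 27 columns → grid now 162
[2] y-view keeps 28 columns → grid now 127
[3] x-view keeps 17 columns → grid now 60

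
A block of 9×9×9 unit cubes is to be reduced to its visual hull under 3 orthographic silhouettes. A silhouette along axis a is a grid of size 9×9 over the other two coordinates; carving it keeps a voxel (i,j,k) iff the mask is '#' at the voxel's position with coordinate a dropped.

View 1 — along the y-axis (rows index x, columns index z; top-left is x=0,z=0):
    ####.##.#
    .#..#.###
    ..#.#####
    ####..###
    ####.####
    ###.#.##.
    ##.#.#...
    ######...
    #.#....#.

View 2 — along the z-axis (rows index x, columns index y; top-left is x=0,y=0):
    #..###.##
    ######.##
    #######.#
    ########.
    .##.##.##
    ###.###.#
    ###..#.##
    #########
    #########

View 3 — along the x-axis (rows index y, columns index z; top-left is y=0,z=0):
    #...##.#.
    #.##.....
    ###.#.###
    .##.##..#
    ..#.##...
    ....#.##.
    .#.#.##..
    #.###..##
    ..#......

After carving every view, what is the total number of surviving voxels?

remaining voxels: 164

initial block: 9^3 = 729
  1. axis=1 (XZ plane), |mask|=52  ⇒  voxels=468
  2. axis=2 (XY plane), |mask|=67  ⇒  voxels=381
  3. axis=0 (YZ plane), |mask|=36  ⇒  voxels=164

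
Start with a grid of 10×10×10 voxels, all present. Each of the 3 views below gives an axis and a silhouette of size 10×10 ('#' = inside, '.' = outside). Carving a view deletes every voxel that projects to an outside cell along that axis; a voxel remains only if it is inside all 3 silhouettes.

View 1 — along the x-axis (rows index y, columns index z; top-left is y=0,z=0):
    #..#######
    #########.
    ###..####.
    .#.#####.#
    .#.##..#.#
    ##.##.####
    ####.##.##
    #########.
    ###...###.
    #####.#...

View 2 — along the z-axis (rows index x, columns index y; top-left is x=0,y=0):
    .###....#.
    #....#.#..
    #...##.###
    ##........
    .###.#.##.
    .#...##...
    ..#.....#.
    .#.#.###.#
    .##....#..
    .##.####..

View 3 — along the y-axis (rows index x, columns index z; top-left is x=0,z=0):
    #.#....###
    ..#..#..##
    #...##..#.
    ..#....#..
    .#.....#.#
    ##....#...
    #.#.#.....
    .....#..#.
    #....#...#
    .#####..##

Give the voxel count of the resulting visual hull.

|visual hull| = 113

start: 10×10×10 = 1000 voxels
  1. axis=0 (YZ plane), |mask|=73  ⇒  voxels=730
  2. axis=2 (XY plane), |mask|=41  ⇒  voxels=315
  3. axis=1 (XZ plane), |mask|=36  ⇒  voxels=113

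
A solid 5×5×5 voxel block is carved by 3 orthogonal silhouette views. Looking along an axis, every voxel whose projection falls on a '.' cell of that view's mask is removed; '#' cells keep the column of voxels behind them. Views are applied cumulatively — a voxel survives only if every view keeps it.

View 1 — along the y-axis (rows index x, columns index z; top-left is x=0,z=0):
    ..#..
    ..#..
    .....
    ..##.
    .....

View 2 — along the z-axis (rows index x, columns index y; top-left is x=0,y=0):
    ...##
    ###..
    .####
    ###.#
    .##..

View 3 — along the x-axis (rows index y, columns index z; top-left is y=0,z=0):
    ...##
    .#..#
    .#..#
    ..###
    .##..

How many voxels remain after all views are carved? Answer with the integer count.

remaining voxels: 4

before carving: 125 voxels (5×5×5)
  1. axis=1 (XZ plane), |mask|=4  ⇒  voxels=20
  2. axis=2 (XY plane), |mask|=15  ⇒  voxels=13
  3. axis=0 (YZ plane), |mask|=11  ⇒  voxels=4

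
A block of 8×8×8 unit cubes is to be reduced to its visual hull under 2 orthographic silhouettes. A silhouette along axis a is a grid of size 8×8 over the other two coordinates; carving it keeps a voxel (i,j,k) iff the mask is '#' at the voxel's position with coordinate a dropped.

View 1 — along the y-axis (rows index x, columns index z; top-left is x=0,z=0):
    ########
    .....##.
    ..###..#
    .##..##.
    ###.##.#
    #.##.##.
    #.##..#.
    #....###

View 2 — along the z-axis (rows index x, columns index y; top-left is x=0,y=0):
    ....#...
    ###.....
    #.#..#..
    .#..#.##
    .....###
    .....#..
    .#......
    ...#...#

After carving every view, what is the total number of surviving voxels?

voxel count = 77

full grid |V| = 512
step 1: project along y, AND mask (37/64) → |grid| = 296
step 2: project along z, AND mask (18/64) → |grid| = 77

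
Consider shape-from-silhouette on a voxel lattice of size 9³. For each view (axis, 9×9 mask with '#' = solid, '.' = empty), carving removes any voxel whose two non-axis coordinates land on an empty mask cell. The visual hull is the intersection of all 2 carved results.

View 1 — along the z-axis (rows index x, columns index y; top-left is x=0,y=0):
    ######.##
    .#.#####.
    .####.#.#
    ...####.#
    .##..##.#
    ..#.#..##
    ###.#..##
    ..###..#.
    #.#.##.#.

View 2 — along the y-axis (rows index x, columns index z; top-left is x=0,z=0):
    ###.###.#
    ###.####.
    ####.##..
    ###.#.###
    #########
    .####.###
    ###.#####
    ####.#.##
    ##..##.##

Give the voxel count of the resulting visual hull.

remaining voxels: 348

full grid |V| = 729
[1] z-view keeps 49 columns → grid now 441
[2] y-view keeps 64 columns → grid now 348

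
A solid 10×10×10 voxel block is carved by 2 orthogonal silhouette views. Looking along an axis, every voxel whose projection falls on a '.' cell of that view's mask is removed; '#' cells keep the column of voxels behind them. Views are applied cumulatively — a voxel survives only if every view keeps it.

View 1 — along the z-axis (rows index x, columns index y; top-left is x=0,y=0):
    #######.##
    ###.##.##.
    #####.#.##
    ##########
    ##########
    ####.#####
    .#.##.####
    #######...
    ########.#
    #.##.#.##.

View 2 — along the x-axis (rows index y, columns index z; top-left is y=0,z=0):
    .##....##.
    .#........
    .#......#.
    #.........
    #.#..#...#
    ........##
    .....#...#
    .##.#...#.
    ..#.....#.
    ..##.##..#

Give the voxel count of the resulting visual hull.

before carving: 1000 voxels (10×10×10)
V1 z: intersect with XY mask (82 set) -- 820 left
V2 x: intersect with YZ mask (27 set) -- 215 left

|visual hull| = 215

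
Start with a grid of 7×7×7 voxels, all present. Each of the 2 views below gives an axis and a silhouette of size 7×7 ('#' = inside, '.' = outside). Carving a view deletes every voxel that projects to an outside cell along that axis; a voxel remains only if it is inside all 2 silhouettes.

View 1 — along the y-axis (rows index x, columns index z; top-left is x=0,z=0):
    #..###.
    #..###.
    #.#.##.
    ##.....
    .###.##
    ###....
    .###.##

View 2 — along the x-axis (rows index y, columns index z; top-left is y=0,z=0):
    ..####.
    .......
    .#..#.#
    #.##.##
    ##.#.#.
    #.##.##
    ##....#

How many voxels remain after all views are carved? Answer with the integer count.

full grid |V| = 343
after view 1 [y-axis, 27 of 49 cells solid] → remaining = 189
after view 2 [x-axis, 24 of 49 cells solid] → remaining = 94

remaining voxels: 94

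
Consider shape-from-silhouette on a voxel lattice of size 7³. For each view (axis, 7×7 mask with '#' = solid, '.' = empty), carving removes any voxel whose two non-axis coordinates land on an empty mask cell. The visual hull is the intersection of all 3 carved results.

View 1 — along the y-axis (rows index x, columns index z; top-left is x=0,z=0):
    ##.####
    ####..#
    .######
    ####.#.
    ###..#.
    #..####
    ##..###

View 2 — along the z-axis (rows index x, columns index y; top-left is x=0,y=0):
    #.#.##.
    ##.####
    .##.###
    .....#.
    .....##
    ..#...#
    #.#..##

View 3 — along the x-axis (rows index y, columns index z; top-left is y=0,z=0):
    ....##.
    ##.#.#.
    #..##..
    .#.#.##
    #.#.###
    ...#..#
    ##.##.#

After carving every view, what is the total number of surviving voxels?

start: 7×7×7 = 343 voxels
step 1: project along y, AND mask (36/49) → |grid| = 252
step 2: project along z, AND mask (24/49) → |grid| = 127
step 3: project along x, AND mask (25/49) → |grid| = 60

|visual hull| = 60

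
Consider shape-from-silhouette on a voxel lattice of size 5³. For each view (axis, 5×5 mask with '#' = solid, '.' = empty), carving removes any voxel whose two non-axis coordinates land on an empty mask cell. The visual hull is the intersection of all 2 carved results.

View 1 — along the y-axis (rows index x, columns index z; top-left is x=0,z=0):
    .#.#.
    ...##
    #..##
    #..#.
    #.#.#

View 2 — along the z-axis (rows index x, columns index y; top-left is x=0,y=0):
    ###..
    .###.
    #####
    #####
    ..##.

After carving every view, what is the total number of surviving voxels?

voxel count = 43

start: 5×5×5 = 125 voxels
  1. axis=1 (XZ plane), |mask|=12  ⇒  voxels=60
  2. axis=2 (XY plane), |mask|=18  ⇒  voxels=43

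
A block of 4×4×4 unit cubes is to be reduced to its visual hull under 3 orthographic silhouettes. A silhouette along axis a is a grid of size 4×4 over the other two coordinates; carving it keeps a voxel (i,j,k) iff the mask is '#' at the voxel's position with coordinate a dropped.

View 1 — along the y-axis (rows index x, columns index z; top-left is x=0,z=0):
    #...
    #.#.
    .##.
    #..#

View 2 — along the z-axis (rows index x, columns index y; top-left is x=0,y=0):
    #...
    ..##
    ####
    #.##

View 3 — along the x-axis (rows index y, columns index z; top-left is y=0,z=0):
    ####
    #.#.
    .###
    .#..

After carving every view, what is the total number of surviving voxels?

full grid |V| = 64
[1] y-view keeps 7 columns → grid now 28
[2] z-view keeps 10 columns → grid now 19
[3] x-view keeps 10 columns → grid now 11

remaining voxels: 11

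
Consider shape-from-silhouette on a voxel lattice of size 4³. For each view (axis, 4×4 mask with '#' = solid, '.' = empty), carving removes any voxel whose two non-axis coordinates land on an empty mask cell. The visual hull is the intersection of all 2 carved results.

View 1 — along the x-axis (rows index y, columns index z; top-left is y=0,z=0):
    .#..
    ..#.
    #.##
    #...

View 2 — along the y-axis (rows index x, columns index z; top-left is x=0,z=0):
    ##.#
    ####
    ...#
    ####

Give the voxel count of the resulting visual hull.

before carving: 64 voxels (4×4×4)
[1] x-view keeps 6 columns → grid now 24
[2] y-view keeps 12 columns → grid now 17

voxel count = 17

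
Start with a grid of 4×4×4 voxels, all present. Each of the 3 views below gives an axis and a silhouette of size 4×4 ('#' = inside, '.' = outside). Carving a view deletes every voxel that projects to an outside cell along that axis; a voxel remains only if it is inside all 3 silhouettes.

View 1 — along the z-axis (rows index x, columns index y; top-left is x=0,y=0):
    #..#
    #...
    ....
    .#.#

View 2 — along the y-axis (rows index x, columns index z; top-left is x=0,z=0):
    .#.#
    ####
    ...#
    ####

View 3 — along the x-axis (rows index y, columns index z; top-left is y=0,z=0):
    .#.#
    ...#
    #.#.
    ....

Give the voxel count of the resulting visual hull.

before carving: 64 voxels (4×4×4)
carve view 1 (along z, XY-mask fill 5/16): 20 voxels remain
carve view 2 (along y, XZ-mask fill 11/16): 16 voxels remain
carve view 3 (along x, YZ-mask fill 5/16): 5 voxels remain

remaining voxels: 5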